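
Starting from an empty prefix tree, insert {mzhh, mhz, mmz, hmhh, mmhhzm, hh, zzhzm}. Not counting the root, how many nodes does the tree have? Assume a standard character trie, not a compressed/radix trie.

22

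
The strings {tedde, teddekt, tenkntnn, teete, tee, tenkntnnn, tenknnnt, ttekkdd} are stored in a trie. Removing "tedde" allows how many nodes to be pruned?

0

After clearing the end-marker at "tedde", prune upward until reaching a node still needed by another word.
Every node on "tedde" is still needed (e.g. by "teddekt"), so nothing is freed.
Nodes removed: 0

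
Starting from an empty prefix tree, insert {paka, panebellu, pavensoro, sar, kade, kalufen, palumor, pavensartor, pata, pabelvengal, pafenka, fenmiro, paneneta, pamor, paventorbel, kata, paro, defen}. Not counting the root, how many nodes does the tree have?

85

For each word, the new-node count is its length minus the longest prefix already in the trie:
  "paka" → 4 new (p, a, k, a)
  "panebellu" → prefix "pa" already present; 7 new (n, e, b, e, l, l, u)
  "pavensoro" → prefix "pa" already present; 7 new (v, e, n, s, o, r, o)
  "sar" → 3 new (s, a, r)
  "kade" → 4 new (k, a, d, e)
  "kalufen" → prefix "ka" already present; 5 new (l, u, f, e, n)
  "palumor" → prefix "pa" already present; 5 new (l, u, m, o, r)
  "pavensartor" → prefix "pavens" already present; 5 new (a, r, t, o, r)
  "pata" → prefix "pa" already present; 2 new (t, a)
  "pabelvengal" → prefix "pa" already present; 9 new (b, e, l, v, e, n, g, a, l)
  "pafenka" → prefix "pa" already present; 5 new (f, e, n, k, a)
  "fenmiro" → 7 new (f, e, n, m, i, r, o)
  "paneneta" → prefix "pane" already present; 4 new (n, e, t, a)
  "pamor" → prefix "pa" already present; 3 new (m, o, r)
  "paventorbel" → prefix "paven" already present; 6 new (t, o, r, b, e, l)
  "kata" → prefix "ka" already present; 2 new (t, a)
  "paro" → prefix "pa" already present; 2 new (r, o)
  "defen" → 5 new (d, e, f, e, n)
Total nodes = 4 + 7 + 7 + 3 + 4 + 5 + 5 + 5 + 2 + 9 + 5 + 7 + 4 + 3 + 6 + 2 + 2 + 5 = 85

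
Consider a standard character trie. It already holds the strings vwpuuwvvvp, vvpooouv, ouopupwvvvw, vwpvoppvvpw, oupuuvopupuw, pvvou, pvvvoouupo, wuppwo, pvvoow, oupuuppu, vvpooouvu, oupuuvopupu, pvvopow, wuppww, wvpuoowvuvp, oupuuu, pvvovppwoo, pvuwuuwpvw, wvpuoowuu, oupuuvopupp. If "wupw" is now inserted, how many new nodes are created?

1

Walking "wupw" from the root, the first 3 characters ("wup") follow existing edges; "w" is the first miss.
So 4 − 3 = 1 new nodes.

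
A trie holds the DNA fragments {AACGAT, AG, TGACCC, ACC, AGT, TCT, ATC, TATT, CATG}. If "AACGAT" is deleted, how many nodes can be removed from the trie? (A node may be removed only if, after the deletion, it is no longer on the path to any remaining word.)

5

After clearing the end-marker at "AACGAT", prune upward until reaching a node still needed by another word.
The suffix "ACGAT" (5 nodes) is used only by "AACGAT"; the node for "A" still has the child "G", so pruning stops there.
Nodes removed: 5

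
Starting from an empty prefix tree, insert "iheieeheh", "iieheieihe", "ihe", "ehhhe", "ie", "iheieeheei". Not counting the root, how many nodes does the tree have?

26

Count nodes per top-level branch (shared prefixes stored once):
  'e'-branch (ehhhe): 5 nodes
  'i'-branch (ie, ihe, iheieeheei, iheieeheh, iieheieihe): 21 nodes
Sum: 26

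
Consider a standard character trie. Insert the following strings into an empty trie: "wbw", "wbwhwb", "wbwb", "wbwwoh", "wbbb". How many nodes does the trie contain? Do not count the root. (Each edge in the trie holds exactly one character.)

12

Insert word by word; a character creates a node only if that edge doesn't already exist:
  "wbw" → 3 new (w, b, w)
  "wbwhwb" → prefix "wbw" already present; 3 new (h, w, b)
  "wbwb" → prefix "wbw" already present; 1 new (b)
  "wbwwoh" → prefix "wbw" already present; 3 new (w, o, h)
  "wbbb" → prefix "wb" already present; 2 new (b, b)
Total nodes = 3 + 3 + 1 + 3 + 2 = 12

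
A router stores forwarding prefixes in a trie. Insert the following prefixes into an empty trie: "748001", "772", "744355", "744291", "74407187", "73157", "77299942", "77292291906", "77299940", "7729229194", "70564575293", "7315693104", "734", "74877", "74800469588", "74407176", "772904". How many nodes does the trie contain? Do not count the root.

67

Trace insertions, counting only characters that open a new branch:
  "748001" → 6 new (7, 4, 8, 0, 0, 1)
  "772" → prefix "7" already present; 2 new (7, 2)
  "744355" → prefix "74" already present; 4 new (4, 3, 5, 5)
  "744291" → prefix "744" already present; 3 new (2, 9, 1)
  "74407187" → prefix "744" already present; 5 new (0, 7, 1, 8, 7)
  "73157" → prefix "7" already present; 4 new (3, 1, 5, 7)
  "77299942" → prefix "772" already present; 5 new (9, 9, 9, 4, 2)
  "77292291906" → prefix "7729" already present; 7 new (2, 2, 9, 1, 9, 0, 6)
  "77299940" → prefix "7729994" already present; 1 new (0)
  "7729229194" → prefix "772922919" already present; 1 new (4)
  "70564575293" → prefix "7" already present; 10 new (0, 5, 6, 4, 5, 7, 5, 2, 9, 3)
  "7315693104" → prefix "7315" already present; 6 new (6, 9, 3, 1, 0, 4)
  "734" → prefix "73" already present; 1 new (4)
  "74877" → prefix "748" already present; 2 new (7, 7)
  "74800469588" → prefix "74800" already present; 6 new (4, 6, 9, 5, 8, 8)
  "74407176" → prefix "744071" already present; 2 new (7, 6)
  "772904" → prefix "7729" already present; 2 new (0, 4)
Total nodes = 6 + 2 + 4 + 3 + 5 + 4 + 5 + 7 + 1 + 1 + 10 + 6 + 1 + 2 + 6 + 2 + 2 = 67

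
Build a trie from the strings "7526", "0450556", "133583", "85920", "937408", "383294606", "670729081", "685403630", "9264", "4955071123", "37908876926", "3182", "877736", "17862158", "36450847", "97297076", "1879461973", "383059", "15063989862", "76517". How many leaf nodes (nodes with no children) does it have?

20

A leaf is a node with no children — equivalently, the end of a word that is not a proper prefix of any other stored word.
Those words: "0450556", "133583", "15063989862", "17862158", "1879461973", "3182", "36450847", "37908876926", "383059", "383294606", "4955071123", "670729081", "685403630", "7526", "76517", "85920", "877736", "9264", "937408", "97297076"
Leaf count: 20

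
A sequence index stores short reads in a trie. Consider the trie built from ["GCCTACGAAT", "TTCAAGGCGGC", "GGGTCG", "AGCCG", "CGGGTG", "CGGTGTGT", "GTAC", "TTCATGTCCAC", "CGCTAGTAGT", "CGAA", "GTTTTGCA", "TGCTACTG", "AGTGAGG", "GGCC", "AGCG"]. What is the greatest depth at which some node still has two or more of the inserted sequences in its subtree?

4

The deepest shared node is where two words last agree before diverging.
e.g. "TTCAAGGCGGC" and "TTCATGTCCAC" share the prefix "TTCA" of length 4; no pair shares a longer one.
Longest shared-prefix length: 4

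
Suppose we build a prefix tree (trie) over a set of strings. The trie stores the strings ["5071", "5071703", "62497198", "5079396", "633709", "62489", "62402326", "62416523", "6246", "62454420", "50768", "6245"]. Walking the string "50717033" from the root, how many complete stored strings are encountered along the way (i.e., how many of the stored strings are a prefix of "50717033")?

Traverse "50717033" character by character; count nodes along the way that are marked as word ends.
Prefixes of the query that are stored words: "5071", "5071703"
Count: 2

2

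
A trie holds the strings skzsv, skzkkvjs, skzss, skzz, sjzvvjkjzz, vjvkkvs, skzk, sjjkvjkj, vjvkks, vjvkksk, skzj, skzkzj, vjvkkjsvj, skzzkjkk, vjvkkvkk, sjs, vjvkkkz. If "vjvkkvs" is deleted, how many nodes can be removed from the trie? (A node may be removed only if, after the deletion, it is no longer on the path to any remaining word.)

1

A node on "vjvkkvs"'s path can go only if nothing else ends at it or branches off below it.
The suffix "s" (1 node) is used only by "vjvkkvs"; the node for "vjvkkv" still has the child "k", so pruning stops there.
Nodes removed: 1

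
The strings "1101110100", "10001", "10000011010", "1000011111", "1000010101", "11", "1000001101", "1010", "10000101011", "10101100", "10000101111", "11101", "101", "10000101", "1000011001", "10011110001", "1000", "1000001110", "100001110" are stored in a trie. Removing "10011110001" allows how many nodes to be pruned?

8

A node on "10011110001"'s path can go only if nothing else ends at it or branches off below it.
The suffix "11110001" (8 nodes) is used only by "10011110001"; the node for "100" still has the child "0", so pruning stops there.
Nodes removed: 8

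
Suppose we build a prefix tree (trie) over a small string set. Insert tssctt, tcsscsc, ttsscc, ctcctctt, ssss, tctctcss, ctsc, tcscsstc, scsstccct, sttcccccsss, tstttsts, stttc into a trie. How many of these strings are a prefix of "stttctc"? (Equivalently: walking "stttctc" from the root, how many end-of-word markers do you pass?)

1

Walk "stttctc" from the root; an end-of-word marker is hit whenever a stored word is a prefix of "stttctc".
Prefixes of the query that are stored words: "stttc"
Count: 1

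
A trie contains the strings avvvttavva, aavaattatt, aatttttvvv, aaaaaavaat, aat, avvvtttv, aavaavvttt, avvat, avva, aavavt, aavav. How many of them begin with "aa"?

7

Walk to "aa"; the words in its subtree are exactly those with that prefix.
Words under "aa": aaaaaavaat, aat, aatttttvvv, aavaattatt, aavaavvttt, aavav, aavavt
Count: 7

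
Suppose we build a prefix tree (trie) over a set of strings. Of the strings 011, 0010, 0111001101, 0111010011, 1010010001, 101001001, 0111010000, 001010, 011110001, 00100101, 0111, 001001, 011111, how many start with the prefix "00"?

Filter for entries beginning with "00":
Words under "00": 0010, 001001, 00100101, 001010
Count: 4

4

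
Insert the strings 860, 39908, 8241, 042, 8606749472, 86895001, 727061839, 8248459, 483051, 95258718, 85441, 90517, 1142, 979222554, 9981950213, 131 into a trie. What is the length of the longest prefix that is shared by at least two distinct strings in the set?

3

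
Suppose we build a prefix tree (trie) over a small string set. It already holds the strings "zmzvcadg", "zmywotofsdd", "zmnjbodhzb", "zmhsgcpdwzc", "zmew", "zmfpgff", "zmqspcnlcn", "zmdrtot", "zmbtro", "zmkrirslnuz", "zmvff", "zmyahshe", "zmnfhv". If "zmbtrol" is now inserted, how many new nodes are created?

1

"zmbtro" is already a path in the trie; the remaining "l" must be added.
New nodes needed: |"zmbtrol"| − 6 = 7 − 6 = 1.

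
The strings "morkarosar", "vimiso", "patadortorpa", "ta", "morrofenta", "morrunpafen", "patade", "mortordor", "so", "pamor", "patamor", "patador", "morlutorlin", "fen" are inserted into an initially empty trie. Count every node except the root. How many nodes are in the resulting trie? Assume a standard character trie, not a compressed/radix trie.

Insert word by word; a character creates a node only if that edge doesn't already exist:
  "morkarosar" → 10 new (m, o, r, k, a, r, o, s, a, r)
  "vimiso" → 6 new (v, i, m, i, s, o)
  "patadortorpa" → 12 new (p, a, t, a, d, o, r, t, o, r, p, a)
  "ta" → 2 new (t, a)
  "morrofenta" → prefix "mor" already present; 7 new (r, o, f, e, n, t, a)
  "morrunpafen" → prefix "morr" already present; 7 new (u, n, p, a, f, e, n)
  "patade" → prefix "patad" already present; 1 new (e)
  "mortordor" → prefix "mor" already present; 6 new (t, o, r, d, o, r)
  "so" → 2 new (s, o)
  "pamor" → prefix "pa" already present; 3 new (m, o, r)
  "patamor" → prefix "pata" already present; 3 new (m, o, r)
  "patador" → prefix "patador" already present; 0 new (none)
  "morlutorlin" → prefix "mor" already present; 8 new (l, u, t, o, r, l, i, n)
  "fen" → 3 new (f, e, n)
Total nodes = 10 + 6 + 12 + 2 + 7 + 7 + 1 + 6 + 2 + 3 + 3 + 0 + 8 + 3 = 70

70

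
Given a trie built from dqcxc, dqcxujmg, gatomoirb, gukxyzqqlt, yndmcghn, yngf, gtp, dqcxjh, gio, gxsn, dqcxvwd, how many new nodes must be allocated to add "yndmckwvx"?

Walking "yndmckwvx" from the root, the first 5 characters ("yndmc") follow existing edges; "k" is the first miss.
New nodes needed: |"yndmckwvx"| − 5 = 9 − 5 = 4.

4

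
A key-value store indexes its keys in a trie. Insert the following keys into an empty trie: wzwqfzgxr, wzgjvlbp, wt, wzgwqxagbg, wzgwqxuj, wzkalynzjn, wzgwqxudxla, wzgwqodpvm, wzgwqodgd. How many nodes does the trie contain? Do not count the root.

44

Trace insertions, counting only characters that open a new branch:
  "wzwqfzgxr" → 9 new (w, z, w, q, f, z, g, x, r)
  "wzgjvlbp" → prefix "wz" already present; 6 new (g, j, v, l, b, p)
  "wt" → prefix "w" already present; 1 new (t)
  "wzgwqxagbg" → prefix "wzg" already present; 7 new (w, q, x, a, g, b, g)
  "wzgwqxuj" → prefix "wzgwqx" already present; 2 new (u, j)
  "wzkalynzjn" → prefix "wz" already present; 8 new (k, a, l, y, n, z, j, n)
  "wzgwqxudxla" → prefix "wzgwqxu" already present; 4 new (d, x, l, a)
  "wzgwqodpvm" → prefix "wzgwq" already present; 5 new (o, d, p, v, m)
  "wzgwqodgd" → prefix "wzgwqod" already present; 2 new (g, d)
Total nodes = 9 + 6 + 1 + 7 + 2 + 8 + 4 + 5 + 2 = 44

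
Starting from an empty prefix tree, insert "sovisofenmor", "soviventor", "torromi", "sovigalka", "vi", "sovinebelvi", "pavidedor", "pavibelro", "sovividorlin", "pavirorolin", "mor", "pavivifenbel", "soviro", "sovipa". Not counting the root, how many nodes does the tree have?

For each word, the new-node count is its length minus the longest prefix already in the trie:
  "sovisofenmor" → 12 new (s, o, v, i, s, o, f, e, n, m, o, r)
  "soviventor" → prefix "sovi" already present; 6 new (v, e, n, t, o, r)
  "torromi" → 7 new (t, o, r, r, o, m, i)
  "sovigalka" → prefix "sovi" already present; 5 new (g, a, l, k, a)
  "vi" → 2 new (v, i)
  "sovinebelvi" → prefix "sovi" already present; 7 new (n, e, b, e, l, v, i)
  "pavidedor" → 9 new (p, a, v, i, d, e, d, o, r)
  "pavibelro" → prefix "pavi" already present; 5 new (b, e, l, r, o)
  "sovividorlin" → prefix "soviv" already present; 7 new (i, d, o, r, l, i, n)
  "pavirorolin" → prefix "pavi" already present; 7 new (r, o, r, o, l, i, n)
  "mor" → 3 new (m, o, r)
  "pavivifenbel" → prefix "pavi" already present; 8 new (v, i, f, e, n, b, e, l)
  "soviro" → prefix "sovi" already present; 2 new (r, o)
  "sovipa" → prefix "sovi" already present; 2 new (p, a)
Total nodes = 12 + 6 + 7 + 5 + 2 + 7 + 9 + 5 + 7 + 7 + 3 + 8 + 2 + 2 = 82

82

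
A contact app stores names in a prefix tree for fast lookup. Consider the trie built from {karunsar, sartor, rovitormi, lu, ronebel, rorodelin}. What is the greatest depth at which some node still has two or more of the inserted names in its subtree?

The deepest shared node is where two words last agree before diverging.
"ronebel" and "rorodelin" agree on "ro" (2 characters) before diverging; nothing deeper is shared.
Longest shared-prefix length: 2

2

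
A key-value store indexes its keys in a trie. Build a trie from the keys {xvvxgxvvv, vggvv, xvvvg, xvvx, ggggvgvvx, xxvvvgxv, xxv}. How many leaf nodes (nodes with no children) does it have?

Leaves are exactly the stored words that no other stored word extends.
Those words: "ggggvgvvx", "vggvv", "xvvvg", "xvvxgxvvv", "xxvvvgxv"
Leaf count: 5

5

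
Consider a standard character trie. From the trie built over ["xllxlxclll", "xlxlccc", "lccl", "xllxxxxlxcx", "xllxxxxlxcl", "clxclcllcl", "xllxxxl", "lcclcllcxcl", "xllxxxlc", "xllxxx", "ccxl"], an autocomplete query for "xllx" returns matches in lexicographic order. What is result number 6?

xllxxxxlxcx

Filter for "xllx…" and sort: "xllxlxclll", "xllxxx", "xllxxxl", "xllxxxlc", "xllxxxxlxcl", "xllxxxxlxcx"
The 6th is xllxxxxlxcx.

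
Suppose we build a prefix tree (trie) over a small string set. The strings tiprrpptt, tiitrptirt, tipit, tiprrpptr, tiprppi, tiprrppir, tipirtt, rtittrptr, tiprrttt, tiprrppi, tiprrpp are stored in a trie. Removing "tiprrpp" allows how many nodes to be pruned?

After clearing the end-marker at "tiprrpp", prune upward until reaching a node still needed by another word.
Every node on "tiprrpp" is still needed (e.g. by "tiprrpptt"), so nothing is freed.
Nodes removed: 0

0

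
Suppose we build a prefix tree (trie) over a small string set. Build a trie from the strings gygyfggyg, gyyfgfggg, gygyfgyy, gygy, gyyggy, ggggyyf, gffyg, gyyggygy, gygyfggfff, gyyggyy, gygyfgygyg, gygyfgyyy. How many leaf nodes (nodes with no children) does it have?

9

A leaf is a node with no children — equivalently, the end of a word that is not a proper prefix of any other stored word.
Those words: "gffyg", "ggggyyf", "gygyfggfff", "gygyfggyg", "gygyfgygyg", "gygyfgyyy", "gyyfgfggg", "gyyggygy", "gyyggyy"
Leaf count: 9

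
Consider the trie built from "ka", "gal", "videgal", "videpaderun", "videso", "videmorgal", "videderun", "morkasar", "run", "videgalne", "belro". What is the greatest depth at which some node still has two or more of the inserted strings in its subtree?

7

Equivalently: take the maximum, over all pairs, of their longest common prefix length.
e.g. "videgal" and "videgalne" share the prefix "videgal" of length 7; no pair shares a longer one.
Longest shared-prefix length: 7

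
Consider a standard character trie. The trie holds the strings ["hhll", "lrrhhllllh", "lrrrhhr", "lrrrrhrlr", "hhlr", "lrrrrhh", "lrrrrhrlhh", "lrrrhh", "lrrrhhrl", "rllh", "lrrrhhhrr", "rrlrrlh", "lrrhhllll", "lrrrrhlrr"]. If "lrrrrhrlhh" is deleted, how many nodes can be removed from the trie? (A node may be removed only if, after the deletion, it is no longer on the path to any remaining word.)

2

A node on "lrrrrhrlhh"'s path can go only if nothing else ends at it or branches off below it.
The suffix "hh" (2 nodes) is used only by "lrrrrhrlhh"; the node for "lrrrrhrl" still has the child "r", so pruning stops there.
Nodes removed: 2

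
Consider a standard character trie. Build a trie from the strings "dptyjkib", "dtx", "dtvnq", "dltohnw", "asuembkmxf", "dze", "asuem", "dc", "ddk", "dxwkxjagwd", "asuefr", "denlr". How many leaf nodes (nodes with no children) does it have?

Leaves are exactly the stored words that no other stored word extends.
Those words: "asuefr", "asuembkmxf", "dc", "ddk", "denlr", "dltohnw", "dptyjkib", "dtvnq", "dtx", "dxwkxjagwd", "dze"
Leaf count: 11

11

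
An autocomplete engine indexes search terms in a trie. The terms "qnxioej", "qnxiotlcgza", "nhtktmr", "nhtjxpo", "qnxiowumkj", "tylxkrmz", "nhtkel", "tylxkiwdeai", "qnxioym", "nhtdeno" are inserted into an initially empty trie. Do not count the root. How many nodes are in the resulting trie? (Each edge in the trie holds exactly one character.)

51

Insert word by word; a character creates a node only if that edge doesn't already exist:
  "qnxioej" → 7 new (q, n, x, i, o, e, j)
  "qnxiotlcgza" → prefix "qnxio" already present; 6 new (t, l, c, g, z, a)
  "nhtktmr" → 7 new (n, h, t, k, t, m, r)
  "nhtjxpo" → prefix "nht" already present; 4 new (j, x, p, o)
  "qnxiowumkj" → prefix "qnxio" already present; 5 new (w, u, m, k, j)
  "tylxkrmz" → 8 new (t, y, l, x, k, r, m, z)
  "nhtkel" → prefix "nhtk" already present; 2 new (e, l)
  "tylxkiwdeai" → prefix "tylxk" already present; 6 new (i, w, d, e, a, i)
  "qnxioym" → prefix "qnxio" already present; 2 new (y, m)
  "nhtdeno" → prefix "nht" already present; 4 new (d, e, n, o)
Total nodes = 7 + 6 + 7 + 4 + 5 + 8 + 2 + 6 + 2 + 4 = 51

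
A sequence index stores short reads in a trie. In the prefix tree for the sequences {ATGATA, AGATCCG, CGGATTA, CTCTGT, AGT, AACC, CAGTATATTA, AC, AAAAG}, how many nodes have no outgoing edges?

9

A leaf is a node with no children — equivalently, the end of a word that is not a proper prefix of any other stored word.
Those words: "AAAAG", "AACC", "AC", "AGATCCG", "AGT", "ATGATA", "CAGTATATTA", "CGGATTA", "CTCTGT"
Leaf count: 9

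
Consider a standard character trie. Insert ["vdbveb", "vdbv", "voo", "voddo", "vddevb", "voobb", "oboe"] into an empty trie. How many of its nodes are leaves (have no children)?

5

A leaf is a node with no children — equivalently, the end of a word that is not a proper prefix of any other stored word.
Those words: "oboe", "vdbveb", "vddevb", "voddo", "voobb"
Leaf count: 5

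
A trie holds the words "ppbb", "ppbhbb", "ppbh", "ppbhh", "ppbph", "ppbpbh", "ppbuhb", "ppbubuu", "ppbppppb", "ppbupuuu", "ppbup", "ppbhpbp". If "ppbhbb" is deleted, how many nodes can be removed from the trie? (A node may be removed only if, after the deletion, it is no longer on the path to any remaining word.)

2

A node on "ppbhbb"'s path can go only if nothing else ends at it or branches off below it.
The suffix "bb" (2 nodes) is used only by "ppbhbb"; the node for "ppbh" still has the child "h", so pruning stops there.
Nodes removed: 2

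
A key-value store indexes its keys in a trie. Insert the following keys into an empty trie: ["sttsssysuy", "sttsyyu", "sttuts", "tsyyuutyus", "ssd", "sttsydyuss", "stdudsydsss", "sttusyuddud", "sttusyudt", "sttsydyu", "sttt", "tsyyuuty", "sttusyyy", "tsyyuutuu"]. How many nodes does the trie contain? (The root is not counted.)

Trace insertions, counting only characters that open a new branch:
  "sttsssysuy" → 10 new (s, t, t, s, s, s, y, s, u, y)
  "sttsyyu" → prefix "stts" already present; 3 new (y, y, u)
  "sttuts" → prefix "stt" already present; 3 new (u, t, s)
  "tsyyuutyus" → 10 new (t, s, y, y, u, u, t, y, u, s)
  "ssd" → prefix "s" already present; 2 new (s, d)
  "sttsydyuss" → prefix "sttsy" already present; 5 new (d, y, u, s, s)
  "stdudsydsss" → prefix "st" already present; 9 new (d, u, d, s, y, d, s, s, s)
  "sttusyuddud" → prefix "sttu" already present; 7 new (s, y, u, d, d, u, d)
  "sttusyudt" → prefix "sttusyud" already present; 1 new (t)
  "sttsydyu" → prefix "sttsydyu" already present; 0 new (none)
  "sttt" → prefix "stt" already present; 1 new (t)
  "tsyyuuty" → prefix "tsyyuuty" already present; 0 new (none)
  "sttusyyy" → prefix "sttusy" already present; 2 new (y, y)
  "tsyyuutuu" → prefix "tsyyuut" already present; 2 new (u, u)
Total nodes = 10 + 3 + 3 + 10 + 2 + 5 + 9 + 7 + 1 + 0 + 1 + 0 + 2 + 2 = 55

55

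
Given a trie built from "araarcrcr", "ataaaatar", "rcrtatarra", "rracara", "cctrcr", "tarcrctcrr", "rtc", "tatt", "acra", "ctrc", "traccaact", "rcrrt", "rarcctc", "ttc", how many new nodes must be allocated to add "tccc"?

3

"t" is already a path in the trie; the remaining "ccc" must be added.
Each of the 3 remaining characters creates one node.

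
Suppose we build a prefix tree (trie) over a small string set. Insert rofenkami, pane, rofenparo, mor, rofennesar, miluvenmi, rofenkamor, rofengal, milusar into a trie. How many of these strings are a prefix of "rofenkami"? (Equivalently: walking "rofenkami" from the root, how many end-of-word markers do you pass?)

1

Traverse "rofenkami" character by character; count nodes along the way that are marked as word ends.
Prefixes of the query that are stored words: "rofenkami"
Count: 1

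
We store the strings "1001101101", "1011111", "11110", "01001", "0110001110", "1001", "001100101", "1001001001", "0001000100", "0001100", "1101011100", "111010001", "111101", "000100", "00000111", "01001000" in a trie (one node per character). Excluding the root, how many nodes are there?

Count nodes per top-level branch (shared prefixes stored once):
  '0'-branch (00000111, 000100, 0001000100, 0001100, 001100101, 01001, 01001000, 0110001110): 40 nodes
  '1'-branch (1001, 1001001001, 1001101101, 1011111, 1101011100, 111010001, 11110, 111101): 40 nodes
Sum: 80

80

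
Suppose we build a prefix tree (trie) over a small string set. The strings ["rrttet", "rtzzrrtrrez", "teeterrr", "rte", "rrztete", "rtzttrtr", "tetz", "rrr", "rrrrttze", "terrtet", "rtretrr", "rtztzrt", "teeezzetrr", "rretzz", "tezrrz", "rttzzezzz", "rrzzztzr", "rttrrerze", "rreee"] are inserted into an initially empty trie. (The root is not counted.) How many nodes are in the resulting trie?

Insert word by word; a character creates a node only if that edge doesn't already exist:
  "rrttet" → 6 new (r, r, t, t, e, t)
  "rtzzrrtrrez" → prefix "r" already present; 10 new (t, z, z, r, r, t, r, r, e, z)
  "teeterrr" → 8 new (t, e, e, t, e, r, r, r)
  "rte" → prefix "rt" already present; 1 new (e)
  "rrztete" → prefix "rr" already present; 5 new (z, t, e, t, e)
  "rtzttrtr" → prefix "rtz" already present; 5 new (t, t, r, t, r)
  "tetz" → prefix "te" already present; 2 new (t, z)
  "rrr" → prefix "rr" already present; 1 new (r)
  "rrrrttze" → prefix "rrr" already present; 5 new (r, t, t, z, e)
  "terrtet" → prefix "te" already present; 5 new (r, r, t, e, t)
  "rtretrr" → prefix "rt" already present; 5 new (r, e, t, r, r)
  "rtztzrt" → prefix "rtzt" already present; 3 new (z, r, t)
  "teeezzetrr" → prefix "tee" already present; 7 new (e, z, z, e, t, r, r)
  "rretzz" → prefix "rr" already present; 4 new (e, t, z, z)
  "tezrrz" → prefix "te" already present; 4 new (z, r, r, z)
  "rttzzezzz" → prefix "rt" already present; 7 new (t, z, z, e, z, z, z)
  "rrzzztzr" → prefix "rrz" already present; 5 new (z, z, t, z, r)
  "rttrrerze" → prefix "rtt" already present; 6 new (r, r, e, r, z, e)
  "rreee" → prefix "rre" already present; 2 new (e, e)
Total nodes = 6 + 10 + 8 + 1 + 5 + 5 + 2 + 1 + 5 + 5 + 5 + 3 + 7 + 4 + 4 + 7 + 5 + 6 + 2 = 91

91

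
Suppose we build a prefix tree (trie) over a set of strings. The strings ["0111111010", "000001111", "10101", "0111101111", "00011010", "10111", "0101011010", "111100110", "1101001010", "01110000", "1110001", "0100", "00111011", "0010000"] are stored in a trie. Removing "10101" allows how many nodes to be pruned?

2

Walk "10101" from the leaf back toward the root, removing each node that no remaining word uses.
The suffix "01" (2 nodes) is used only by "10101"; the node for "101" still has the child "1", so pruning stops there.
Nodes removed: 2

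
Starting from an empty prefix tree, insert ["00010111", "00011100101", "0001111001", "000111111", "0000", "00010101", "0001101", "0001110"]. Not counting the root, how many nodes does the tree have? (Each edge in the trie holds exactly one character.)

Count nodes per top-level branch (shared prefixes stored once):
  '0'-branch (0000, 00010101, 00010111, 0001101, 0001110, 00011100101, 0001111001, 000111111): 26 nodes
Sum: 26

26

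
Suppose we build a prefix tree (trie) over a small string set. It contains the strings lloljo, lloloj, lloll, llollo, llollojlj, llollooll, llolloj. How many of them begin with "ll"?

7

Walk to "ll"; the words in its subtree are exactly those with that prefix.
Words under "ll": lloljo, lloll, llollo, llolloj, llollojlj, llollooll, lloloj
Count: 7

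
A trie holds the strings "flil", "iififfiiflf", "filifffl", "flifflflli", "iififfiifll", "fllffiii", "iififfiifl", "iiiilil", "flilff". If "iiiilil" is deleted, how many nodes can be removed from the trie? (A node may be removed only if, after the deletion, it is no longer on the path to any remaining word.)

Walk "iiiilil" from the leaf back toward the root, removing each node that no remaining word uses.
The suffix "iilil" (5 nodes) is used only by "iiiilil"; the node for "ii" still has the child "f", so pruning stops there.
Nodes removed: 5

5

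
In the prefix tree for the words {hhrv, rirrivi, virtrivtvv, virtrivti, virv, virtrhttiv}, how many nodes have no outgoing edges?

A leaf is a node with no children — equivalently, the end of a word that is not a proper prefix of any other stored word.
Those words: "hhrv", "rirrivi", "virtrhttiv", "virtrivti", "virtrivtvv", "virv"
Leaf count: 6

6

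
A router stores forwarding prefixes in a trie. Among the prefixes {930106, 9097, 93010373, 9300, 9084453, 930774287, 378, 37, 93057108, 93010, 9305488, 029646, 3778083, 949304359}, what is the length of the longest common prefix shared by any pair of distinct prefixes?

5

The deepest shared node is where two words last agree before diverging.
e.g. "93010" and "93010373" share the prefix "93010" of length 5; no pair shares a longer one.
Longest shared-prefix length: 5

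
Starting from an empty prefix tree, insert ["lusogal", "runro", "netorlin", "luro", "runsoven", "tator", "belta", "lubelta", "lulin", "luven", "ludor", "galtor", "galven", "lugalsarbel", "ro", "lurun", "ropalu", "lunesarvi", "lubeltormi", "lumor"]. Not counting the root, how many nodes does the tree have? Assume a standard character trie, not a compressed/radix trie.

Insert word by word; a character creates a node only if that edge doesn't already exist:
  "lusogal" → 7 new (l, u, s, o, g, a, l)
  "runro" → 5 new (r, u, n, r, o)
  "netorlin" → 8 new (n, e, t, o, r, l, i, n)
  "luro" → prefix "lu" already present; 2 new (r, o)
  "runsoven" → prefix "run" already present; 5 new (s, o, v, e, n)
  "tator" → 5 new (t, a, t, o, r)
  "belta" → 5 new (b, e, l, t, a)
  "lubelta" → prefix "lu" already present; 5 new (b, e, l, t, a)
  "lulin" → prefix "lu" already present; 3 new (l, i, n)
  "luven" → prefix "lu" already present; 3 new (v, e, n)
  "ludor" → prefix "lu" already present; 3 new (d, o, r)
  "galtor" → 6 new (g, a, l, t, o, r)
  "galven" → prefix "gal" already present; 3 new (v, e, n)
  "lugalsarbel" → prefix "lu" already present; 9 new (g, a, l, s, a, r, b, e, l)
  "ro" → prefix "r" already present; 1 new (o)
  "lurun" → prefix "lur" already present; 2 new (u, n)
  "ropalu" → prefix "ro" already present; 4 new (p, a, l, u)
  "lunesarvi" → prefix "lu" already present; 7 new (n, e, s, a, r, v, i)
  "lubeltormi" → prefix "lubelt" already present; 4 new (o, r, m, i)
  "lumor" → prefix "lu" already present; 3 new (m, o, r)
Total nodes = 7 + 5 + 8 + 2 + 5 + 5 + 5 + 5 + 3 + 3 + 3 + 6 + 3 + 9 + 1 + 2 + 4 + 7 + 4 + 3 = 90

90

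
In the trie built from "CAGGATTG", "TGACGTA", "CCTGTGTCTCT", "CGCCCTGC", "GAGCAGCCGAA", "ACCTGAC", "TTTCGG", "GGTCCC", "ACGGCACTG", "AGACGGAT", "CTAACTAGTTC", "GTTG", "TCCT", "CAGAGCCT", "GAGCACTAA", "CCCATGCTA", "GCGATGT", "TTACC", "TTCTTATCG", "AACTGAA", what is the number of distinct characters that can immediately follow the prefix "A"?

3

Follow the path "A" to its node, then look at its outgoing edges.
Distinct next characters after "A": A, C, G.
That node has 3 child edges.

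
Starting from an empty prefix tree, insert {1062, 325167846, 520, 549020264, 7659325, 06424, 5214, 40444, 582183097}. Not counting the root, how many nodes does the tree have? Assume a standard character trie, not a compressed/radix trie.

Insert word by word; a character creates a node only if that edge doesn't already exist:
  "1062" → 4 new (1, 0, 6, 2)
  "325167846" → 9 new (3, 2, 5, 1, 6, 7, 8, 4, 6)
  "520" → 3 new (5, 2, 0)
  "549020264" → prefix "5" already present; 8 new (4, 9, 0, 2, 0, 2, 6, 4)
  "7659325" → 7 new (7, 6, 5, 9, 3, 2, 5)
  "06424" → 5 new (0, 6, 4, 2, 4)
  "5214" → prefix "52" already present; 2 new (1, 4)
  "40444" → 5 new (4, 0, 4, 4, 4)
  "582183097" → prefix "5" already present; 8 new (8, 2, 1, 8, 3, 0, 9, 7)
Total nodes = 4 + 9 + 3 + 8 + 7 + 5 + 2 + 5 + 8 = 51

51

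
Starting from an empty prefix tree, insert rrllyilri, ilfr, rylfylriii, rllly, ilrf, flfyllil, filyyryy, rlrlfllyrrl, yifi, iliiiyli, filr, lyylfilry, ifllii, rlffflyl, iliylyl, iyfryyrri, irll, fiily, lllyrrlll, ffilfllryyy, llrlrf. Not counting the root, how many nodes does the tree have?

Insert word by word; a character creates a node only if that edge doesn't already exist:
  "rrllyilri" → 9 new (r, r, l, l, y, i, l, r, i)
  "ilfr" → 4 new (i, l, f, r)
  "rylfylriii" → prefix "r" already present; 9 new (y, l, f, y, l, r, i, i, i)
  "rllly" → prefix "r" already present; 4 new (l, l, l, y)
  "ilrf" → prefix "il" already present; 2 new (r, f)
  "flfyllil" → 8 new (f, l, f, y, l, l, i, l)
  "filyyryy" → prefix "f" already present; 7 new (i, l, y, y, r, y, y)
  "rlrlfllyrrl" → prefix "rl" already present; 9 new (r, l, f, l, l, y, r, r, l)
  "yifi" → 4 new (y, i, f, i)
  "iliiiyli" → prefix "il" already present; 6 new (i, i, i, y, l, i)
  "filr" → prefix "fil" already present; 1 new (r)
  "lyylfilry" → 9 new (l, y, y, l, f, i, l, r, y)
  "ifllii" → prefix "i" already present; 5 new (f, l, l, i, i)
  "rlffflyl" → prefix "rl" already present; 6 new (f, f, f, l, y, l)
  "iliylyl" → prefix "ili" already present; 4 new (y, l, y, l)
  "iyfryyrri" → prefix "i" already present; 8 new (y, f, r, y, y, r, r, i)
  "irll" → prefix "i" already present; 3 new (r, l, l)
  "fiily" → prefix "fi" already present; 3 new (i, l, y)
  "lllyrrlll" → prefix "l" already present; 8 new (l, l, y, r, r, l, l, l)
  "ffilfllryyy" → prefix "f" already present; 10 new (f, i, l, f, l, l, r, y, y, y)
  "llrlrf" → prefix "ll" already present; 4 new (r, l, r, f)
Total nodes = 9 + 4 + 9 + 4 + 2 + 8 + 7 + 9 + 4 + 6 + 1 + 9 + 5 + 6 + 4 + 8 + 3 + 3 + 8 + 10 + 4 = 123

123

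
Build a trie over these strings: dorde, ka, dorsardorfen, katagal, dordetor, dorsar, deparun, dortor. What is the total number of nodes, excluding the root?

33

For each word, the new-node count is its length minus the longest prefix already in the trie:
  "dorde" → 5 new (d, o, r, d, e)
  "ka" → 2 new (k, a)
  "dorsardorfen" → prefix "dor" already present; 9 new (s, a, r, d, o, r, f, e, n)
  "katagal" → prefix "ka" already present; 5 new (t, a, g, a, l)
  "dordetor" → prefix "dorde" already present; 3 new (t, o, r)
  "dorsar" → prefix "dorsar" already present; 0 new (none)
  "deparun" → prefix "d" already present; 6 new (e, p, a, r, u, n)
  "dortor" → prefix "dor" already present; 3 new (t, o, r)
Total nodes = 5 + 2 + 9 + 5 + 3 + 0 + 6 + 3 = 33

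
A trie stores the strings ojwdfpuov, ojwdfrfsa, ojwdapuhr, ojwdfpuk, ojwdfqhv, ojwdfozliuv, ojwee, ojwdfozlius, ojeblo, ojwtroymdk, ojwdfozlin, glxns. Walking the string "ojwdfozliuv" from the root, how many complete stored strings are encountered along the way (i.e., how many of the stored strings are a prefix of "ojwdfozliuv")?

1

Check each prefix of "ojwdfozliuv" against the stored set — each match is an end-marker on the path.
Prefixes of the query that are stored words: "ojwdfozliuv"
Count: 1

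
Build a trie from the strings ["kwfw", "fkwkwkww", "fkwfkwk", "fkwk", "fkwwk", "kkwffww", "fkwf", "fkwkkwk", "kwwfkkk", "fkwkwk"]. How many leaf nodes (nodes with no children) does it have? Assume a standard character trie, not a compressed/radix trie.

A leaf is a node with no children — equivalently, the end of a word that is not a proper prefix of any other stored word.
Those words: "fkwfkwk", "fkwkkwk", "fkwkwkww", "fkwwk", "kkwffww", "kwfw", "kwwfkkk"
Leaf count: 7

7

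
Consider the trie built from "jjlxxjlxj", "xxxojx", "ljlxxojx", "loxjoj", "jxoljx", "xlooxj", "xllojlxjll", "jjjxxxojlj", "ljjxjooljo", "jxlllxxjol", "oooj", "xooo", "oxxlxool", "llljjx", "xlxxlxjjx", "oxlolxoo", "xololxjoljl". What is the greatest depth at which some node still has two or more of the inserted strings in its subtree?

2

Equivalently: take the maximum, over all pairs, of their longest common prefix length.
e.g. "jjjxxxojlj" and "jjlxxjlxj" share the prefix "jj" of length 2; no pair shares a longer one.
Longest shared-prefix length: 2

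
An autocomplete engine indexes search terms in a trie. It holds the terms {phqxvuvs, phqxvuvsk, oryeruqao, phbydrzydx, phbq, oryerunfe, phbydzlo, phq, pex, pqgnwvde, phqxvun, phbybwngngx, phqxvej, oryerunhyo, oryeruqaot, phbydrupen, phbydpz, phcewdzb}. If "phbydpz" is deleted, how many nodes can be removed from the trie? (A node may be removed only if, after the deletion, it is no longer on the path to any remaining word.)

After clearing the end-marker at "phbydpz", prune upward until reaching a node still needed by another word.
The suffix "pz" (2 nodes) is used only by "phbydpz"; the node for "phbyd" still has the child "r", so pruning stops there.
Nodes removed: 2

2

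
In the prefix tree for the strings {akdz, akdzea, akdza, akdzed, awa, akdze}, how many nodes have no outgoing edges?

4

A leaf is a node with no children — equivalently, the end of a word that is not a proper prefix of any other stored word.
Those words: "akdza", "akdzea", "akdzed", "awa"
Leaf count: 4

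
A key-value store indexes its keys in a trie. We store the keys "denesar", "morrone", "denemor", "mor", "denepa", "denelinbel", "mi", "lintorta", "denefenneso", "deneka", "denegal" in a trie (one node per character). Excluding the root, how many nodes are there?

Trace insertions, counting only characters that open a new branch:
  "denesar" → 7 new (d, e, n, e, s, a, r)
  "morrone" → 7 new (m, o, r, r, o, n, e)
  "denemor" → prefix "dene" already present; 3 new (m, o, r)
  "mor" → prefix "mor" already present; 0 new (none)
  "denepa" → prefix "dene" already present; 2 new (p, a)
  "denelinbel" → prefix "dene" already present; 6 new (l, i, n, b, e, l)
  "mi" → prefix "m" already present; 1 new (i)
  "lintorta" → 8 new (l, i, n, t, o, r, t, a)
  "denefenneso" → prefix "dene" already present; 7 new (f, e, n, n, e, s, o)
  "deneka" → prefix "dene" already present; 2 new (k, a)
  "denegal" → prefix "dene" already present; 3 new (g, a, l)
Total nodes = 7 + 7 + 3 + 0 + 2 + 6 + 1 + 8 + 7 + 2 + 3 = 46

46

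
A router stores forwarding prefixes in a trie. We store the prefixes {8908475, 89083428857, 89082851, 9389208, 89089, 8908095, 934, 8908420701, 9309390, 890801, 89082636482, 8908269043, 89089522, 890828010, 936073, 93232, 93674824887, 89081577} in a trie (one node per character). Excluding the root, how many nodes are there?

Count nodes per top-level branch (shared prefixes stored once):
  '8'-branch (890801, 8908095, 89081577, 89082636482, 8908269043, 890828010, 89082851, 89083428857, 8908420701, 8908475, 89089, 89089522): 48 nodes
  '9'-branch (9309390, 93232, 934, 936073, 93674824887, 9389208): 28 nodes
Sum: 76

76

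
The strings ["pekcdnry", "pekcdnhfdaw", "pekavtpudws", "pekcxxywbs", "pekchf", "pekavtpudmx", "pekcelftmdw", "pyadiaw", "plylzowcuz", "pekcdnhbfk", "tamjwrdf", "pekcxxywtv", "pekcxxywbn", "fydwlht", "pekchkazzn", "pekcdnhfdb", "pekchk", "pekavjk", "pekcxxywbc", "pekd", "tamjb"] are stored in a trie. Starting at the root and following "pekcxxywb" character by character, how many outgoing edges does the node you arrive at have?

3

Follow the path "pekcxxywb" to its node, then look at its outgoing edges.
Characters that immediately follow "pekcxxywb" among the stored strings: {c, n, s}.
That node has 3 child edges.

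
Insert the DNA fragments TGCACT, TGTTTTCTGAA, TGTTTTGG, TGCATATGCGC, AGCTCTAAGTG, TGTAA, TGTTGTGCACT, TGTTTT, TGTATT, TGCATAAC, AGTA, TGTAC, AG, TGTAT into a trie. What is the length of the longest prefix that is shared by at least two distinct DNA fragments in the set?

6

Look for the deepest trie node that still has at least two words in its subtree.
"TGCATAAC" and "TGCATATGCGC" agree on "TGCATA" (6 characters) before diverging; nothing deeper is shared.
Longest shared-prefix length: 6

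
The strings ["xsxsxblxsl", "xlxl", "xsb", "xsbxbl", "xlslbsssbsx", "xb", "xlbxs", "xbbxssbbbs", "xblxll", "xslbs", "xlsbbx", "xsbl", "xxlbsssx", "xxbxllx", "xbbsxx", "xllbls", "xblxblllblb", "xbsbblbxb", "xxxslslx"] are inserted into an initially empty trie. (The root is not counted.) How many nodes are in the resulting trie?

88

Insert word by word; a character creates a node only if that edge doesn't already exist:
  "xsxsxblxsl" → 10 new (x, s, x, s, x, b, l, x, s, l)
  "xlxl" → prefix "x" already present; 3 new (l, x, l)
  "xsb" → prefix "xs" already present; 1 new (b)
  "xsbxbl" → prefix "xsb" already present; 3 new (x, b, l)
  "xlslbsssbsx" → prefix "xl" already present; 9 new (s, l, b, s, s, s, b, s, x)
  "xb" → prefix "x" already present; 1 new (b)
  "xlbxs" → prefix "xl" already present; 3 new (b, x, s)
  "xbbxssbbbs" → prefix "xb" already present; 8 new (b, x, s, s, b, b, b, s)
  "xblxll" → prefix "xb" already present; 4 new (l, x, l, l)
  "xslbs" → prefix "xs" already present; 3 new (l, b, s)
  "xlsbbx" → prefix "xls" already present; 3 new (b, b, x)
  "xsbl" → prefix "xsb" already present; 1 new (l)
  "xxlbsssx" → prefix "x" already present; 7 new (x, l, b, s, s, s, x)
  "xxbxllx" → prefix "xx" already present; 5 new (b, x, l, l, x)
  "xbbsxx" → prefix "xbb" already present; 3 new (s, x, x)
  "xllbls" → prefix "xl" already present; 4 new (l, b, l, s)
  "xblxblllblb" → prefix "xblx" already present; 7 new (b, l, l, l, b, l, b)
  "xbsbblbxb" → prefix "xb" already present; 7 new (s, b, b, l, b, x, b)
  "xxxslslx" → prefix "xx" already present; 6 new (x, s, l, s, l, x)
Total nodes = 10 + 3 + 1 + 3 + 9 + 1 + 3 + 8 + 4 + 3 + 3 + 1 + 7 + 5 + 3 + 4 + 7 + 7 + 6 = 88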